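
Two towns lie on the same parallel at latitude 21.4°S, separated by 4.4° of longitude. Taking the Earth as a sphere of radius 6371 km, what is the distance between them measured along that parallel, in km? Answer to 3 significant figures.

Arc length along a parallel = R cos φ · Δλ (with Δλ in radians).
= 6371 × cos 21.4° × (4.4° × π/180) = 6371 × 0.9311 × 0.07679 ≈ 456 km.

456 km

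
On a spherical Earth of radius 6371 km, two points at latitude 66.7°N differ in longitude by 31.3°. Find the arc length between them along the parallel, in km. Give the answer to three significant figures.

1380 km

Arc length along a parallel = R cos φ · Δλ (with Δλ in radians).
= 6371 × cos 66.7° × (31.3° × π/180) = 6371 × 0.3955 × 0.5463 ≈ 1380 km.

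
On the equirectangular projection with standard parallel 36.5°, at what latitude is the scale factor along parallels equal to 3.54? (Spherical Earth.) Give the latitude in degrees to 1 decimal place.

With standard parallel φ₀ = 36.5°, the equirectangular projection gives x = Rλ cos φ₀, y = Rφ, so h = 1 and k = cos 36.5° / cos φ.
k = cos φ₀ / cos φ = 3.54  ⇒  cos φ = cos 36.5° / 3.54 = 0.2271.
φ = arccos(0.2271) ≈ 76.9°.

76.9°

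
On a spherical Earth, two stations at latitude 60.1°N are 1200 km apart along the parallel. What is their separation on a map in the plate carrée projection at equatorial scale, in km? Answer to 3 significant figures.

2410 km

For the equirectangular projection with φ₀ = 0 (plate carrée), h = 1 along meridians and k = sec φ along parallels.
Along the parallel, k = sec 60.1° = 1/0.4985 = 2.006.
Map distance = 1200 × 2.006 ≈ 2410 km.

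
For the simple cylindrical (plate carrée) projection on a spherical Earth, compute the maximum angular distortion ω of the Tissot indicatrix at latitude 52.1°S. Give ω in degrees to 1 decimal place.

27.6°

For the equirectangular projection with φ₀ = 0 (plate carrée), h = 1 along meridians and k = sec φ along parallels.
At 52.1°: h = 1.000, k = 1.628; principal scales a = 1.628, b = 1.000.
sin(ω/2) = (a − b)/(a + b) = 0.6279/2.628 = 0.2389, so ω = 2 arcsin(0.2389) ≈ 27.6°.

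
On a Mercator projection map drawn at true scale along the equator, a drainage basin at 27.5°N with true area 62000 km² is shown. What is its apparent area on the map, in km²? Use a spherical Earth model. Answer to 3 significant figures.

The Mercator projection is conformal; its linear scale factor is the same in every direction and equals sec φ = 1/cos φ.
Areal scale = k² = sec²φ = 1/cos²(27.5°) = 1/0.8870² = 1.271.
Apparent area = 62000 × 1.271 ≈ 78800 km².

78800 km²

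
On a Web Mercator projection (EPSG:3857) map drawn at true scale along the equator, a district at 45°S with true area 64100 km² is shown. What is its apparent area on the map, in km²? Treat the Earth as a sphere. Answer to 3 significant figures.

For Mercator, h = k = sec φ (a conformal cylindrical projection has a single point scale, 1/cos φ).
Areal scale = k² = sec²φ = 1/cos²(45°) = 1/0.7071² = 2.000.
Apparent area = 64100 × 2.000 ≈ 128000 km².

128000 km²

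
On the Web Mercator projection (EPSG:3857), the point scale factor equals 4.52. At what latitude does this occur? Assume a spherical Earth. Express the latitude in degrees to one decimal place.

Mercator scale is k = sec φ = 1/cos φ.
1/cos φ = 4.52  ⇒  cos φ = 0.2212  ⇒  φ = arccos(0.2212) ≈ 77.2°.

77.2°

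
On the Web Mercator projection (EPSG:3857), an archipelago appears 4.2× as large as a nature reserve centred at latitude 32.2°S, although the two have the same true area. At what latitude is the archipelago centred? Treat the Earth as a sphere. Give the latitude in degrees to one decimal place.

On Mercator, (apparent₁)/(apparent₂) = sec²φ₁ / sec²φ₂ when true areas are equal.
cos²φ₂ / cos²φ₁ = 4.2  ⇒  cos φ₁ = cos 32.2° / √4.2 = 0.8462/2.049 = 0.4129.
φ₁ = arccos(0.4129) ≈ 65.6°.

65.6°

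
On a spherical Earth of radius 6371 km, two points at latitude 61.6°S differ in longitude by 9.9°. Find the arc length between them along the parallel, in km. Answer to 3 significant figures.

524 km

Arc length along a parallel = R cos φ · Δλ (with Δλ in radians).
= 6371 × cos 61.6° × (9.9° × π/180) = 6371 × 0.4756 × 0.1728 ≈ 524 km.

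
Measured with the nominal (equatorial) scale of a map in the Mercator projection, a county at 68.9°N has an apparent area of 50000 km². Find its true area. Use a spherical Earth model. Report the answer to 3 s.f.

6480 km²

For Mercator, h = k = sec φ (a conformal cylindrical projection has a single point scale, 1/cos φ).
Areal scale = k² = sec²φ = 1/cos²(68.9°) = 1/0.3600² = 7.716.
True area = apparent / (areal scale) = 50000 / 7.716 ≈ 6480 km².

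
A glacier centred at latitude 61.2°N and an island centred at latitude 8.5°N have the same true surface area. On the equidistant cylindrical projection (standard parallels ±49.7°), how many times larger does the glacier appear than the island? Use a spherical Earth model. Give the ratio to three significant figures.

In the equirectangular projection with standard parallel φ₀ = 49.7° (x = Rλ cos φ₀, y = Rφ), meridians are true-scale (h = 1) and the parallel scale is k = cos φ₀ / cos φ.
Areal scale at 61.2°: h·k = 1.000 × 1.343 = 1.343.
Areal scale at 8.5°: h·k = 1.000 × 0.6540 = 0.6540.
Ratio = 1.343/0.6540 ≈ 2.05.

2.05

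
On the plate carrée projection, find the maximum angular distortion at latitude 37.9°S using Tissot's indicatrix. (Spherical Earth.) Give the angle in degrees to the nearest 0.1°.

Plate carrée maps x = Rλ, y = Rφ. The meridian scale is h = 1 and the parallel scale is k = 1/cos φ = sec φ.
At 37.9°: h = 1.000, k = 1.267; principal scales a = 1.267, b = 1.000.
sin(ω/2) = (a − b)/(a + b) = 0.2673/2.267 = 0.1179, so ω = 2 arcsin(0.1179) ≈ 13.5°.

13.5°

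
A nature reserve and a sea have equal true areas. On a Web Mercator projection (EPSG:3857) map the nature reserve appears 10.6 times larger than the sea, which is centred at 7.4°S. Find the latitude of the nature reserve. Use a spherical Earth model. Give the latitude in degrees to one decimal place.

On Mercator, (apparent₁)/(apparent₂) = sec²φ₁ / sec²φ₂ when true areas are equal.
cos²φ₂ / cos²φ₁ = 10.6  ⇒  cos φ₁ = cos 7.4° / √10.6 = 0.9917/3.256 = 0.3046.
φ₁ = arccos(0.3046) ≈ 72.3°.

72.3°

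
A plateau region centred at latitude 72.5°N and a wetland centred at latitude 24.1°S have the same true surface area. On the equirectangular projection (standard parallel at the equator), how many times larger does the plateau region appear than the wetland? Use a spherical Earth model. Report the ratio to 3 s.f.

3.04

In the plate carrée (x = Rλ, y = Rφ), meridians are true-scale (h = 1) and parallels are stretched by k = sec φ.
Areal scale at 72.5°: h·k = 1.000 × 3.326 = 3.326.
Areal scale at 24.1°: h·k = 1.000 × 1.095 = 1.095.
Ratio = 3.326/1.095 ≈ 3.04.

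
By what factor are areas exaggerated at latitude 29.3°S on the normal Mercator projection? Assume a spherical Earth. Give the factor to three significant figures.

The Mercator projection is conformal; its linear scale factor is the same in every direction and equals sec φ = 1/cos φ.
Areal scale = k² = sec²φ = 1/cos²(29.3°) = 1/0.8721² = 1.315.

1.31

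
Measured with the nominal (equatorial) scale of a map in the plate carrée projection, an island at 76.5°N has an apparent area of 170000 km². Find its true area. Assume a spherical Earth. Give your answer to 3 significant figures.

For the equirectangular projection with φ₀ = 0 (plate carrée), h = 1 along meridians and k = sec φ along parallels.
Areal scale = h·k = 1 × sec φ; at 76.5°, h = 1.000, k = 4.284, so h·k = 4.284.
True area = apparent / (areal scale) = 170000 / 4.284 ≈ 39700 km².

39700 km²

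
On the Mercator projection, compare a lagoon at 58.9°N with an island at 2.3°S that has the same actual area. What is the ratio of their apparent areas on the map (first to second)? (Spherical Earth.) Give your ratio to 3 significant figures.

On Mercator, area is exaggerated by sec²φ = 1/cos²φ.
At 58.9°: sec²(58.9°) = 1/0.5165² = 3.748.
At 2.3°: sec²(2.3°) = 1/0.9992² = 1.002.
Ratio = 3.748/1.002 = cos²(2.3°)/cos²(58.9°) ≈ 3.74.

3.74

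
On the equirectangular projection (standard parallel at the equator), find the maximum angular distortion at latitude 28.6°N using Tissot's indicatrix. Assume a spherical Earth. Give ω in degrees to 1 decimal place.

7.5°

Plate carrée maps x = Rλ, y = Rφ. The meridian scale is h = 1 and the parallel scale is k = 1/cos φ = sec φ.
At 28.6°: h = 1.000, k = 1.139; principal scales a = 1.139, b = 1.000.
sin(ω/2) = (a − b)/(a + b) = 0.1390/2.139 = 0.06497, so ω = 2 arcsin(0.06497) ≈ 7.5°.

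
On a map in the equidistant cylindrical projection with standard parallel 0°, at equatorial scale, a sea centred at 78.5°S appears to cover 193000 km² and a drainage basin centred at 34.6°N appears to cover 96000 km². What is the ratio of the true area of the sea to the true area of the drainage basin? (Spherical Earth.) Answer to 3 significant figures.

Plate carrée has h = 1 and k = sec φ, giving areal scale sec φ; true area = (apparent area) · cos φ.
True area of sea: 193000 × cos(78.5°) = 193000 × 0.1994 = 38480 km².
True area of drainage basin: 96000 × cos(34.6°) = 96000 × 0.8231 = 79020 km².
Ratio = 38480 / 79020 ≈ 0.487.

0.487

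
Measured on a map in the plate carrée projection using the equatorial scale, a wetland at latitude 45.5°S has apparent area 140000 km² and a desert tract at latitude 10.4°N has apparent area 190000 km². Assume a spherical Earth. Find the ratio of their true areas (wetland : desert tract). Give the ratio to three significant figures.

On the plate carrée, areal scale = h·k = 1 × sec φ, so true area = apparent × cos φ.
True area of wetland: 140000 × cos(45.5°) = 140000 × 0.7009 = 98130 km².
True area of desert tract: 190000 × cos(10.4°) = 190000 × 0.9836 = 186900 km².
Ratio = 98130 / 186900 ≈ 0.525.

0.525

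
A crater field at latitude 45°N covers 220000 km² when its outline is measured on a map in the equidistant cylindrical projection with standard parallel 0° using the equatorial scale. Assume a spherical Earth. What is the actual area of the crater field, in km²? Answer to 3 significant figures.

156000 km²

For the equirectangular projection with φ₀ = 0 (plate carrée), h = 1 along meridians and k = sec φ along parallels.
Areal scale = h·k = 1 × sec φ; at 45°, h = 1.000, k = 1.414, so h·k = 1.414.
True area = apparent / (areal scale) = 220000 / 1.414 ≈ 156000 km².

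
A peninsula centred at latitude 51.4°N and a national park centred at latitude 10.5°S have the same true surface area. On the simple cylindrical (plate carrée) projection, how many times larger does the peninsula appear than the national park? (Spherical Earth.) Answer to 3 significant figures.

In the plate carrée (x = Rλ, y = Rφ), meridians are true-scale (h = 1) and parallels are stretched by k = sec φ.
Areal scale at 51.4°: h·k = 1.000 × 1.603 = 1.603.
Areal scale at 10.5°: h·k = 1.000 × 1.017 = 1.017.
Ratio = 1.603/1.017 ≈ 1.58.

1.58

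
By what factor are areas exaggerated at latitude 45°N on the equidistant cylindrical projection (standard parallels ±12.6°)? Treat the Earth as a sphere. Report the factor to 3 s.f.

1.38

The equidistant cylindrical projection with φ₀ = 12.6° has h = 1 (meridians true) and k = cos φ₀ / cos φ along parallels.
Areal scale = h·k = 1 × cos φ₀ / cos φ; at 45°, h = 1.000, k = 1.380, so h·k = 1.380.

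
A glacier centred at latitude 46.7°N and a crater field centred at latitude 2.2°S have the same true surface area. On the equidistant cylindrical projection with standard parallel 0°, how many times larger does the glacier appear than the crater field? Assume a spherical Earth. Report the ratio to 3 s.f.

In the plate carrée (x = Rλ, y = Rφ), meridians are true-scale (h = 1) and parallels are stretched by k = sec φ.
Areal scale at 46.7°: h·k = 1.000 × 1.458 = 1.458.
Areal scale at 2.2°: h·k = 1.000 × 1.001 = 1.001.
Ratio = 1.458/1.001 ≈ 1.46.

1.46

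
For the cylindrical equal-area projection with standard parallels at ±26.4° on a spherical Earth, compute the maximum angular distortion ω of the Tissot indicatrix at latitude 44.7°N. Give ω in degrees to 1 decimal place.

26.3°

A cylindrical equal-area projection with standard parallel φ₀ has meridian scale h = cos φ / cos φ₀ and parallel scale k = cos φ₀ / cos φ (so areas are preserved, h·k = 1).
At 44.7°: h = 0.7936, k = 1.260; principal scales a = 1.260, b = 0.7936.
sin(ω/2) = (a − b)/(a + b) = 0.4666/2.054 = 0.2272, so ω = 2 arcsin(0.2272) ≈ 26.3°.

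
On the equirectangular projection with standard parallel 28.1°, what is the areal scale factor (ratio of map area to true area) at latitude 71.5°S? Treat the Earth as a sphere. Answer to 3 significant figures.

2.78

With standard parallel φ₀ = 28.1°, the equirectangular projection gives x = Rλ cos φ₀, y = Rφ, so h = 1 and k = cos 28.1° / cos φ.
Areal scale = h·k = 1 × cos φ₀ / cos φ; at 71.5°, h = 1.000, k = 2.780, so h·k = 2.780.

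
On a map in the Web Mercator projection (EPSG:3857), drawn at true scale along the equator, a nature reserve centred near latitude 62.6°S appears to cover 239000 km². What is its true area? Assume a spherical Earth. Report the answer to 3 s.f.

50600 km²

The Mercator projection is conformal; its linear scale factor is the same in every direction and equals sec φ = 1/cos φ.
Areal scale = k² = sec²φ = 1/cos²(62.6°) = 1/0.4602² = 4.722.
True area = apparent / (areal scale) = 239000 / 4.722 ≈ 50600 km².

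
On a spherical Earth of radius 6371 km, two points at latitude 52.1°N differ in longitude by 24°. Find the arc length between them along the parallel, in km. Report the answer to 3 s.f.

1640 km

Arc length along a parallel = R cos φ · Δλ (with Δλ in radians).
= 6371 × cos 52.1° × (24° × π/180) = 6371 × 0.6143 × 0.4189 ≈ 1640 km.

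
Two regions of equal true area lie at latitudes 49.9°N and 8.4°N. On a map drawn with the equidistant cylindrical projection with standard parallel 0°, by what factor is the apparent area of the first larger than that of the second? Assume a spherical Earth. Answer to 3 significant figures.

For the equirectangular projection with φ₀ = 0 (plate carrée), h = 1 along meridians and k = sec φ along parallels.
Areal scale at 49.9°: h·k = 1.000 × 1.552 = 1.552.
Areal scale at 8.4°: h·k = 1.000 × 1.011 = 1.011.
Ratio = 1.552/1.011 ≈ 1.54.

1.54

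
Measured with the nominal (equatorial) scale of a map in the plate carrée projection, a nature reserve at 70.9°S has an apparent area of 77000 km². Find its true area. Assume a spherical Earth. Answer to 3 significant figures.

In the plate carrée (x = Rλ, y = Rφ), meridians are true-scale (h = 1) and parallels are stretched by k = sec φ.
Areal scale = h·k = 1 × sec φ; at 70.9°, h = 1.000, k = 3.056, so h·k = 3.056.
True area = apparent / (areal scale) = 77000 / 3.056 ≈ 25200 km².

25200 km²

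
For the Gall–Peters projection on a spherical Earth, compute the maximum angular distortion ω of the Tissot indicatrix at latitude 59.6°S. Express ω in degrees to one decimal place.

37.6°

The Gall–Peters projection is cylindrical equal-area with φ₀ = 45°. Cylindrical equal-area (φ₀ = 45°): h = cos φ / cos 45° along meridians, k = cos 45° / cos φ along parallels; h·k = 1.
At 59.6°: h = 0.7156, k = 1.397; principal scales a = 1.397, b = 0.7156.
sin(ω/2) = (a − b)/(a + b) = 0.6817/2.113 = 0.3226, so ω = 2 arcsin(0.3226) ≈ 37.6°.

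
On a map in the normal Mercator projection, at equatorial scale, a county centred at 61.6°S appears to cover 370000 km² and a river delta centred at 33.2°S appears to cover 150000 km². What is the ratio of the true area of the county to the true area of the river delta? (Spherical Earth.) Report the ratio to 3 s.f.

0.797

On Mercator the areal scale is sec²φ, so true area = apparent × cos²φ.
True area of county: 370000 × cos²(61.6°) = 370000 × 0.2262 = 83700 km².
True area of river delta: 150000 × cos²(33.2°) = 150000 × 0.7002 = 105000 km².
Ratio = 83700 / 105000 ≈ 0.797.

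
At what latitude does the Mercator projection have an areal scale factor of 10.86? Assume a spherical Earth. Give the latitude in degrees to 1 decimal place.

Mercator areal scale is sec²φ.
sec²φ = 10.86  ⇒  cos²φ = 0.09208  ⇒  cos φ = 0.3034.
φ = arccos(0.3034) ≈ 72.3°.

72.3°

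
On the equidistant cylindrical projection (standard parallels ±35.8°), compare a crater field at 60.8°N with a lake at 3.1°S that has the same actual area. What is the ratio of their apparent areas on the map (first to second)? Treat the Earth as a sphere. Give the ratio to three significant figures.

2.05

The equidistant cylindrical projection with φ₀ = 35.8° has h = 1 (meridians true) and k = cos φ₀ / cos φ along parallels.
Areal scale at 60.8°: h·k = 1.000 × 1.662 = 1.662.
Areal scale at 3.1°: h·k = 1.000 × 0.8123 = 0.8123.
Ratio = 1.662/0.8123 ≈ 2.05.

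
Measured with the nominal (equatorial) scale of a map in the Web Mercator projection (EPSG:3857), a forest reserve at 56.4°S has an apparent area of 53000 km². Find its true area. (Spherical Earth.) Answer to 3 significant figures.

16200 km²

For Mercator, h = k = sec φ (a conformal cylindrical projection has a single point scale, 1/cos φ).
Areal scale = k² = sec²φ = 1/cos²(56.4°) = 1/0.5534² = 3.265.
True area = apparent / (areal scale) = 53000 / 3.265 ≈ 16200 km².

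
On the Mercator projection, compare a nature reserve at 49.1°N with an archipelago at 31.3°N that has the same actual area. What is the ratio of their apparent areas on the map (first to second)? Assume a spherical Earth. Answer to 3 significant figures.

1.70

On Mercator, area is exaggerated by sec²φ = 1/cos²φ.
At 49.1°: sec²(49.1°) = 1/0.6547² = 2.333.
At 31.3°: sec²(31.3°) = 1/0.8545² = 1.370.
Ratio = 2.333/1.370 = cos²(31.3°)/cos²(49.1°) ≈ 1.70.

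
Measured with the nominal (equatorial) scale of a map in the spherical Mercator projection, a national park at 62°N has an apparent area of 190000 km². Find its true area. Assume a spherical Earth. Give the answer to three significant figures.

41900 km²

For Mercator, h = k = sec φ (a conformal cylindrical projection has a single point scale, 1/cos φ).
Areal scale = k² = sec²φ = 1/cos²(62°) = 1/0.4695² = 4.537.
True area = apparent / (areal scale) = 190000 / 4.537 ≈ 41900 km².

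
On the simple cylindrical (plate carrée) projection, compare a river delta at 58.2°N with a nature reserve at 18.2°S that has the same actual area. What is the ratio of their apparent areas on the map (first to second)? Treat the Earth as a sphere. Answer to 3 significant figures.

Plate carrée maps x = Rλ, y = Rφ. The meridian scale is h = 1 and the parallel scale is k = 1/cos φ = sec φ.
Areal scale at 58.2°: h·k = 1.000 × 1.898 = 1.898.
Areal scale at 18.2°: h·k = 1.000 × 1.053 = 1.053.
Ratio = 1.898/1.053 ≈ 1.80.

1.80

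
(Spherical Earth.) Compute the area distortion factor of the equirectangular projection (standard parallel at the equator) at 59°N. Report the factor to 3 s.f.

Plate carrée maps x = Rλ, y = Rφ. The meridian scale is h = 1 and the parallel scale is k = 1/cos φ = sec φ.
Areal scale = h·k = 1 × sec φ; at 59°, h = 1.000, k = 1.942, so h·k = 1.942.

1.94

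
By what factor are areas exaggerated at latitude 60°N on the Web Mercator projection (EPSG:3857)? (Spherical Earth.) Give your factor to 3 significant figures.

The Mercator projection is conformal; its linear scale factor is the same in every direction and equals sec φ = 1/cos φ.
Areal scale = k² = sec²φ = 1/cos²(60°) = 1/0.5000² = 4.000.

4.00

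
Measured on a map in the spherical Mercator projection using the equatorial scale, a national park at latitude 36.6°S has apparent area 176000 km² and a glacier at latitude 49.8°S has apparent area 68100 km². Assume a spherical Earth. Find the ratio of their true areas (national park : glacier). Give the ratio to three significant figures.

4.00

Mercator's areal exaggeration is sec²φ; hence true area = (apparent area) · cos²φ.
True area of national park: 176000 × cos²(36.6°) = 176000 × 0.6445 = 113400 km².
True area of glacier: 68100 × cos²(49.8°) = 68100 × 0.4166 = 28370 km².
Ratio = 113400 / 28370 ≈ 4.00.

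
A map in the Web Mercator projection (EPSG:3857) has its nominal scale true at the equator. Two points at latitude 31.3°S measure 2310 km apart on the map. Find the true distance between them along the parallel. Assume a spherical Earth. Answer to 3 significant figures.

Mercator is conformal, so the point scale is isotropic: h = k = sec φ = 1/cos φ.
Along the parallel at 31.3°, map distances are exaggerated by k = sec 31.3° = 1.170.
True distance = 2310 / 1.170 = 2310 × cos 31.3° ≈ 1970 km.

1970 km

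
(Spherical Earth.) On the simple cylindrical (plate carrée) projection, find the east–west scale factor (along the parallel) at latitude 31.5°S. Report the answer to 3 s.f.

For the equirectangular projection with φ₀ = 0 (plate carrée), h = 1 along meridians and k = sec φ along parallels.
k = 1/cos 31.5° = 1/0.8526 = 1.173.

1.17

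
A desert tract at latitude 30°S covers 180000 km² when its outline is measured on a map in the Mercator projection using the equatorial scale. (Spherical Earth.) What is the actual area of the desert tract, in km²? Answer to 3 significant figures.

135000 km²

The Mercator projection is conformal; its linear scale factor is the same in every direction and equals sec φ = 1/cos φ.
Areal scale = k² = sec²φ = 1/cos²(30°) = 1/0.8660² = 1.333.
True area = apparent / (areal scale) = 180000 / 1.333 ≈ 135000 km².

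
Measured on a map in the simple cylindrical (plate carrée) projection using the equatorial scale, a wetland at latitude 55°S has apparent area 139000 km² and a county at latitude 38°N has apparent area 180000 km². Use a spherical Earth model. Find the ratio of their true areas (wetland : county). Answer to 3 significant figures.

On the plate carrée, areal scale = h·k = 1 × sec φ, so true area = apparent × cos φ.
True area of wetland: 139000 × cos(55°) = 139000 × 0.5736 = 79730 km².
True area of county: 180000 × cos(38°) = 180000 × 0.7880 = 141800 km².
Ratio = 79730 / 141800 ≈ 0.562.

0.562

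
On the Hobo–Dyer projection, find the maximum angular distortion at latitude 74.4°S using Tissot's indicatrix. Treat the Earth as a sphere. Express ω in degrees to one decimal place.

Hobo–Dyer is a cylindrical equal-area projection with standard parallels at ±37.5°. A cylindrical equal-area projection with standard parallel φ₀ has meridian scale h = cos φ / cos φ₀ and parallel scale k = cos φ₀ / cos φ (so areas are preserved, h·k = 1).
At 74.4°: h = 0.3390, k = 2.950; principal scales a = 2.950, b = 0.3390.
sin(ω/2) = (a − b)/(a + b) = 2.611/3.289 = 0.7939, so ω = 2 arcsin(0.7939) ≈ 105.1°.

105.1°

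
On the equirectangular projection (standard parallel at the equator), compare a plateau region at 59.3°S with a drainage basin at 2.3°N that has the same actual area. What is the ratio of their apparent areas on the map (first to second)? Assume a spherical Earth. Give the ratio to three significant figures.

In the plate carrée (x = Rλ, y = Rφ), meridians are true-scale (h = 1) and parallels are stretched by k = sec φ.
Areal scale at 59.3°: h·k = 1.000 × 1.959 = 1.959.
Areal scale at 2.3°: h·k = 1.000 × 1.001 = 1.001.
Ratio = 1.959/1.001 ≈ 1.96.

1.96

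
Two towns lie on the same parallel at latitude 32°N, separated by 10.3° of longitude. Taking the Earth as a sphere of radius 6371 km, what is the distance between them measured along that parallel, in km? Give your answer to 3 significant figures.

971 km

Arc length along a parallel = R cos φ · Δλ (with Δλ in radians).
= 6371 × cos 32° × (10.3° × π/180) = 6371 × 0.8480 × 0.1798 ≈ 971 km.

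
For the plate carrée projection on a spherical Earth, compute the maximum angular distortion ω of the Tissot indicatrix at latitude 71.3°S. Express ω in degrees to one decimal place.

In the plate carrée (x = Rλ, y = Rφ), meridians are true-scale (h = 1) and parallels are stretched by k = sec φ.
At 71.3°: h = 1.000, k = 3.119; principal scales a = 3.119, b = 1.000.
sin(ω/2) = (a − b)/(a + b) = 2.119/4.119 = 0.5144, so ω = 2 arcsin(0.5144) ≈ 61.9°.

61.9°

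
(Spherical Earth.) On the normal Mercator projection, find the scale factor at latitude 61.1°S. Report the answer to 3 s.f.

2.07

For Mercator, h = k = sec φ (a conformal cylindrical projection has a single point scale, 1/cos φ).
k = 1/cos 61.1° = 1/0.4833 = 2.069.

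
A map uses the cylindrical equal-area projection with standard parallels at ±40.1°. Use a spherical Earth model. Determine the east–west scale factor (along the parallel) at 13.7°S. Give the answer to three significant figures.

0.787

For cylindrical equal-area with standard parallel φ₀, h = cos φ / cos φ₀ and k = cos φ₀ / cos φ, so h·k = 1.
k = cos 40.1° / cos 13.7° = 0.7649/0.9715 = 0.7873.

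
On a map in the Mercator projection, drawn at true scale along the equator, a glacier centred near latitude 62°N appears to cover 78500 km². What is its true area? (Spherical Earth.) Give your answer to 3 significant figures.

17300 km²

The Mercator projection is conformal; its linear scale factor is the same in every direction and equals sec φ = 1/cos φ.
Areal scale = k² = sec²φ = 1/cos²(62°) = 1/0.4695² = 4.537.
True area = apparent / (areal scale) = 78500 / 4.537 ≈ 17300 km².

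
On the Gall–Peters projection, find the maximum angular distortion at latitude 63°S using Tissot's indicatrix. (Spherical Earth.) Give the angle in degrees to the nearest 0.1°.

49.2°

The Gall–Peters projection is cylindrical equal-area with φ₀ = 45°. Cylindrical equal-area (φ₀ = 45°): h = cos φ / cos 45° along meridians, k = cos 45° / cos φ along parallels; h·k = 1.
At 63°: h = 0.6420, k = 1.558; principal scales a = 1.558, b = 0.6420.
sin(ω/2) = (a − b)/(a + b) = 0.9155/2.200 = 0.4162, so ω = 2 arcsin(0.4162) ≈ 49.2°.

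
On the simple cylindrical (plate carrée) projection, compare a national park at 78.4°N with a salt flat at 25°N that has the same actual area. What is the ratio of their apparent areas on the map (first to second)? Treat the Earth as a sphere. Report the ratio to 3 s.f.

4.51

In the plate carrée (x = Rλ, y = Rφ), meridians are true-scale (h = 1) and parallels are stretched by k = sec φ.
Areal scale at 78.4°: h·k = 1.000 × 4.973 = 4.973.
Areal scale at 25°: h·k = 1.000 × 1.103 = 1.103.
Ratio = 4.973/1.103 ≈ 4.51.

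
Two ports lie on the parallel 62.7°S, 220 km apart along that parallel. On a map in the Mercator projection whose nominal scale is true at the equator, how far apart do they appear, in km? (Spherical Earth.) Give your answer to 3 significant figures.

480 km

For Mercator, h = k = sec φ (a conformal cylindrical projection has a single point scale, 1/cos φ).
Along the parallel, k = sec 62.7° = 1/0.4586 = 2.180.
Map distance = 220 × 2.180 ≈ 480 km.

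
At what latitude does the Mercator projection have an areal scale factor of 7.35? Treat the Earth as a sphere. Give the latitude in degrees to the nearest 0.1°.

Mercator areal scale is sec²φ.
sec²φ = 7.35  ⇒  cos²φ = 0.1361  ⇒  cos φ = 0.3689.
φ = arccos(0.3689) ≈ 68.4°.

68.4°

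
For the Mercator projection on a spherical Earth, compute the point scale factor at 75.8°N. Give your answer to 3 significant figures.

Mercator is conformal, so the point scale is isotropic: h = k = sec φ = 1/cos φ.
k = 1/cos 75.8° = 1/0.2453 = 4.077.

4.08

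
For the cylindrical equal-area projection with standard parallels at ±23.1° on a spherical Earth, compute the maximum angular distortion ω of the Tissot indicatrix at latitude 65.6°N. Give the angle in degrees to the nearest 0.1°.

For cylindrical equal-area with standard parallel φ₀, h = cos φ / cos φ₀ and k = cos φ₀ / cos φ, so h·k = 1.
At 65.6°: h = 0.4491, k = 2.227; principal scales a = 2.227, b = 0.4491.
sin(ω/2) = (a − b)/(a + b) = 1.777/2.676 = 0.6643, so ω = 2 arcsin(0.6643) ≈ 83.3°.

83.3°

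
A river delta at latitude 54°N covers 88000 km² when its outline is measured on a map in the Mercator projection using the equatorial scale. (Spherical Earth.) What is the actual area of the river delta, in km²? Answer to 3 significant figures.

30400 km²

The Mercator projection is conformal; its linear scale factor is the same in every direction and equals sec φ = 1/cos φ.
Areal scale = k² = sec²φ = 1/cos²(54°) = 1/0.5878² = 2.894.
True area = apparent / (areal scale) = 88000 / 2.894 ≈ 30400 km².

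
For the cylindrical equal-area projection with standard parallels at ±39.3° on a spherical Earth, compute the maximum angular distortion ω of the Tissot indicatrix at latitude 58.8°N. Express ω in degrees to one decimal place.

44.8°

Cylindrical equal-area (φ₀ = 39.3°): h = cos φ / cos 39.3° along meridians, k = cos 39.3° / cos φ along parallels; h·k = 1.
At 58.8°: h = 0.6694, k = 1.494; principal scales a = 1.494, b = 0.6694.
sin(ω/2) = (a − b)/(a + b) = 0.8244/2.163 = 0.3811, so ω = 2 arcsin(0.3811) ≈ 44.8°.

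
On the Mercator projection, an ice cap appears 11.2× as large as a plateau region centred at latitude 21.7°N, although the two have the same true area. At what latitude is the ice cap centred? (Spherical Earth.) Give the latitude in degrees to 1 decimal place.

Mercator areal scale is sec²φ, so apparent-area ratio = sec²φ₁ / sec²φ₂ = cos²φ₂ / cos²φ₁.
cos²φ₂ / cos²φ₁ = 11.2  ⇒  cos φ₁ = cos 21.7° / √11.2 = 0.9291/3.347 = 0.2776.
φ₁ = arccos(0.2776) ≈ 73.9°.

73.9°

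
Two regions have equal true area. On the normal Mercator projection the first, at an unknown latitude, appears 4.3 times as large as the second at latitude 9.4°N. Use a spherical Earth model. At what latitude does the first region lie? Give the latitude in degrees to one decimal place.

Mercator areal scale is sec²φ, so apparent-area ratio = sec²φ₁ / sec²φ₂ = cos²φ₂ / cos²φ₁.
cos²φ₂ / cos²φ₁ = 4.3  ⇒  cos φ₁ = cos 9.4° / √4.3 = 0.9866/2.074 = 0.4758.
φ₁ = arccos(0.4758) ≈ 61.6°.

61.6°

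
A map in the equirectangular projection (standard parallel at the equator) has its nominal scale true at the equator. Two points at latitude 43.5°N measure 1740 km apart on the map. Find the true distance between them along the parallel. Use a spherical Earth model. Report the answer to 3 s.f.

1260 km

Plate carrée maps x = Rλ, y = Rφ. The meridian scale is h = 1 and the parallel scale is k = 1/cos φ = sec φ.
Along the parallel at 43.5°, map distances are exaggerated by k = sec 43.5° = 1.379.
True distance = 1740 / 1.379 = 1740 × cos 43.5° ≈ 1260 km.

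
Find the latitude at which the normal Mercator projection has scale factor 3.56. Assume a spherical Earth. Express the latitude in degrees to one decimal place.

Mercator scale is k = sec φ = 1/cos φ.
1/cos φ = 3.56  ⇒  cos φ = 0.2809  ⇒  φ = arccos(0.2809) ≈ 73.7°.

73.7°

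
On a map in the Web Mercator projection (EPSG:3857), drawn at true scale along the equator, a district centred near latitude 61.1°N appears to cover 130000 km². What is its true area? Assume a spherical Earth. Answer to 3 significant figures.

30400 km²

For Mercator, h = k = sec φ (a conformal cylindrical projection has a single point scale, 1/cos φ).
Areal scale = k² = sec²φ = 1/cos²(61.1°) = 1/0.4833² = 4.282.
True area = apparent / (areal scale) = 130000 / 4.282 ≈ 30400 km².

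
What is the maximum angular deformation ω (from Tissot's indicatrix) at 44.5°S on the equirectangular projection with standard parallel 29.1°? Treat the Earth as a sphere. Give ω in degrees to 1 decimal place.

The equidistant cylindrical projection with φ₀ = 29.1° has h = 1 (meridians true) and k = cos φ₀ / cos φ along parallels.
At 44.5°: h = 1.000, k = 1.225; principal scales a = 1.225, b = 1.000.
sin(ω/2) = (a − b)/(a + b) = 0.2251/2.225 = 0.1011, so ω = 2 arcsin(0.1011) ≈ 11.6°.

11.6°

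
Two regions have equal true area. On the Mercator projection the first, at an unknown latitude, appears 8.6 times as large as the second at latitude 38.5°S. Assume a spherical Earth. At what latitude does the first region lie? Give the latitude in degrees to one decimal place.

For equal true areas on Mercator, apparent areas scale as sec²φ, so the ratio is cos²φ₂ / cos²φ₁.
cos²φ₂ / cos²φ₁ = 8.6  ⇒  cos φ₁ = cos 38.5° / √8.6 = 0.7826/2.933 = 0.2669.
φ₁ = arccos(0.2669) ≈ 74.5°.

74.5°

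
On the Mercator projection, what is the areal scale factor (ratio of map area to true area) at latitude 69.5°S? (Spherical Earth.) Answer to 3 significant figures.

8.15

For Mercator, h = k = sec φ (a conformal cylindrical projection has a single point scale, 1/cos φ).
Areal scale = k² = sec²φ = 1/cos²(69.5°) = 1/0.3502² = 8.154.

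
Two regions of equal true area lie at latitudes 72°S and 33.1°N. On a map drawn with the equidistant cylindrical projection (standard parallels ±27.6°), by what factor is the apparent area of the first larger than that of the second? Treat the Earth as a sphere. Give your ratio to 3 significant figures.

2.71

The equidistant cylindrical projection with φ₀ = 27.6° has h = 1 (meridians true) and k = cos φ₀ / cos φ along parallels.
Areal scale at 72°: h·k = 1.000 × 2.868 = 2.868.
Areal scale at 33.1°: h·k = 1.000 × 1.058 = 1.058.
Ratio = 2.868/1.058 ≈ 2.71.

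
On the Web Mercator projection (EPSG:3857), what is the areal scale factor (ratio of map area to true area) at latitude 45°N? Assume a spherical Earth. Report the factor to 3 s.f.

2.00

The Mercator projection is conformal; its linear scale factor is the same in every direction and equals sec φ = 1/cos φ.
Areal scale = k² = sec²φ = 1/cos²(45°) = 1/0.7071² = 2.000.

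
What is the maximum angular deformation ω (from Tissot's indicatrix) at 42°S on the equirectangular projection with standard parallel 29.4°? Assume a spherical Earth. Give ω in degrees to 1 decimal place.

9.1°

With standard parallel φ₀ = 29.4°, the equirectangular projection gives x = Rλ cos φ₀, y = Rφ, so h = 1 and k = cos 29.4° / cos φ.
At 42°: h = 1.000, k = 1.172; principal scales a = 1.172, b = 1.000.
sin(ω/2) = (a − b)/(a + b) = 0.1723/2.172 = 0.07933, so ω = 2 arcsin(0.07933) ≈ 9.1°.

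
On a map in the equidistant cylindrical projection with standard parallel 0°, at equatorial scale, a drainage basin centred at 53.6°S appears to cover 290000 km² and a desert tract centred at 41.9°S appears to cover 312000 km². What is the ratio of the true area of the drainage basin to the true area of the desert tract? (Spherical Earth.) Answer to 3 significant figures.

Plate carrée has h = 1 and k = sec φ, giving areal scale sec φ; true area = (apparent area) · cos φ.
True area of drainage basin: 290000 × cos(53.6°) = 290000 × 0.5934 = 172100 km².
True area of desert tract: 312000 × cos(41.9°) = 312000 × 0.7443 = 232200 km².
Ratio = 172100 / 232200 ≈ 0.741.

0.741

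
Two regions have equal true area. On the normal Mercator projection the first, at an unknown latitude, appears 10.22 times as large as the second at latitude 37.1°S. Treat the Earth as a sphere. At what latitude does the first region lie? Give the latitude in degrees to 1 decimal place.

75.6°

Mercator areal scale is sec²φ, so apparent-area ratio = sec²φ₁ / sec²φ₂ = cos²φ₂ / cos²φ₁.
cos²φ₂ / cos²φ₁ = 10.22  ⇒  cos φ₁ = cos 37.1° / √10.22 = 0.7976/3.197 = 0.2495.
φ₁ = arccos(0.2495) ≈ 75.6°.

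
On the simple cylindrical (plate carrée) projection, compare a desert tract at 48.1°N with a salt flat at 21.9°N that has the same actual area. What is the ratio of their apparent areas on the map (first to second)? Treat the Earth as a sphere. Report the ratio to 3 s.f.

Plate carrée maps x = Rλ, y = Rφ. The meridian scale is h = 1 and the parallel scale is k = 1/cos φ = sec φ.
Areal scale at 48.1°: h·k = 1.000 × 1.497 = 1.497.
Areal scale at 21.9°: h·k = 1.000 × 1.078 = 1.078.
Ratio = 1.497/1.078 ≈ 1.39.

1.39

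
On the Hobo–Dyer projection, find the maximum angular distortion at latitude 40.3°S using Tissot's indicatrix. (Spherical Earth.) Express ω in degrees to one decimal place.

Hobo–Dyer is a cylindrical equal-area projection with standard parallels at ±37.5°. Cylindrical equal-area (φ₀ = 37.5°): h = cos φ / cos 37.5° along meridians, k = cos 37.5° / cos φ along parallels; h·k = 1.
At 40.3°: h = 0.9613, k = 1.040; principal scales a = 1.040, b = 0.9613.
sin(ω/2) = (a − b)/(a + b) = 0.07891/2.002 = 0.03943, so ω = 2 arcsin(0.03943) ≈ 4.5°.

4.5°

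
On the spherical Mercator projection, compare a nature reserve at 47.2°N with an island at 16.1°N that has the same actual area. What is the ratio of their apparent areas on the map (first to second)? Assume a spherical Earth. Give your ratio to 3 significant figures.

2.00

Mercator is conformal with k = sec φ, so areal scale = k² = sec²φ.
At 47.2°: sec²(47.2°) = 1/0.6794² = 2.166.
At 16.1°: sec²(16.1°) = 1/0.9608² = 1.083.
Ratio = 2.166/1.083 = cos²(16.1°)/cos²(47.2°) ≈ 2.00.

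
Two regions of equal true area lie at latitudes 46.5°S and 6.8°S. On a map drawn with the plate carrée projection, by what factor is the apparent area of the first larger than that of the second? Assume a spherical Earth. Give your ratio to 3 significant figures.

1.44

For the equirectangular projection with φ₀ = 0 (plate carrée), h = 1 along meridians and k = sec φ along parallels.
Areal scale at 46.5°: h·k = 1.000 × 1.453 = 1.453.
Areal scale at 6.8°: h·k = 1.000 × 1.007 = 1.007.
Ratio = 1.453/1.007 ≈ 1.44.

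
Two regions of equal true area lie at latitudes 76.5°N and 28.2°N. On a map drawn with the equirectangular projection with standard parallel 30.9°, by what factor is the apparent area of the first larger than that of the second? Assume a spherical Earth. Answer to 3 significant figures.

3.78

The equidistant cylindrical projection with φ₀ = 30.9° has h = 1 (meridians true) and k = cos φ₀ / cos φ along parallels.
Areal scale at 76.5°: h·k = 1.000 × 3.676 = 3.676.
Areal scale at 28.2°: h·k = 1.000 × 0.9736 = 0.9736.
Ratio = 3.676/0.9736 ≈ 3.78.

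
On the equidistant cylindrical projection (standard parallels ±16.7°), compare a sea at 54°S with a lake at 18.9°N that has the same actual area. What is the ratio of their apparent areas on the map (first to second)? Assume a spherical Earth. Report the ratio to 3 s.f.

The equidistant cylindrical projection with φ₀ = 16.7° has h = 1 (meridians true) and k = cos φ₀ / cos φ along parallels.
Areal scale at 54°: h·k = 1.000 × 1.630 = 1.630.
Areal scale at 18.9°: h·k = 1.000 × 1.012 = 1.012.
Ratio = 1.630/1.012 ≈ 1.61.

1.61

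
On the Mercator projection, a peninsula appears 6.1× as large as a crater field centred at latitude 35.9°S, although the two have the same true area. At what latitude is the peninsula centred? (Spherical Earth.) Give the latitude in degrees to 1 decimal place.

70.9°

For equal true areas on Mercator, apparent areas scale as sec²φ, so the ratio is cos²φ₂ / cos²φ₁.
cos²φ₂ / cos²φ₁ = 6.1  ⇒  cos φ₁ = cos 35.9° / √6.1 = 0.8100/2.470 = 0.3280.
φ₁ = arccos(0.3280) ≈ 70.9°.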